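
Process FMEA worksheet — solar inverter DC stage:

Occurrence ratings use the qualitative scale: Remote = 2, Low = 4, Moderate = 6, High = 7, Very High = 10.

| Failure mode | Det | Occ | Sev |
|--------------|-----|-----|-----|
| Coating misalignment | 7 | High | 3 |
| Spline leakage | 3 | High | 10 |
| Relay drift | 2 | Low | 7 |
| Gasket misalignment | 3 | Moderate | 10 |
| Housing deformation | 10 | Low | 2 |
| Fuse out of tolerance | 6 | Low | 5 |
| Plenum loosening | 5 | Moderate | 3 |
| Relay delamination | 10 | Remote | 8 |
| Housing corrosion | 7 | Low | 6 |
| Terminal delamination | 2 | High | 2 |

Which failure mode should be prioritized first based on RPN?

RPN = Severity × Occurrence × Detection:
  Coating misalignment: 3 × 7 × 7 = 147
  Spline leakage: 10 × 7 × 3 = 210
  Relay drift: 7 × 4 × 2 = 56
  Gasket misalignment: 10 × 6 × 3 = 180
  Housing deformation: 2 × 4 × 10 = 80
  Fuse out of tolerance: 5 × 4 × 6 = 120
  Plenum loosening: 3 × 6 × 5 = 90
  Relay delamination: 8 × 2 × 10 = 160
  Housing corrosion: 6 × 4 × 7 = 168
  Terminal delamination: 2 × 7 × 2 = 28
Highest RPN is 210 → Spline leakage.

Spline leakage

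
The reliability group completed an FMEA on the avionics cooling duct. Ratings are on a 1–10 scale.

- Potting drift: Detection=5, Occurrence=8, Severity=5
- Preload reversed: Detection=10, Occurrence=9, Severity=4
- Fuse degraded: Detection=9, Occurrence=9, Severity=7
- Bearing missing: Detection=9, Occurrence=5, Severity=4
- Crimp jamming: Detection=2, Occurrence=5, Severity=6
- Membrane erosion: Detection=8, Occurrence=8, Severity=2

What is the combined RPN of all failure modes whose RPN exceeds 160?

RPN = Severity × Occurrence × Detection:
  Potting drift: 5 × 8 × 5 = 200
  Preload reversed: 4 × 9 × 10 = 360
  Fuse degraded: 7 × 9 × 9 = 567
  Bearing missing: 4 × 5 × 9 = 180
  Crimp jamming: 6 × 5 × 2 = 60
  Membrane erosion: 2 × 8 × 8 = 128
RPN > 160: Potting drift (200), Preload reversed (360), Fuse degraded (567), Bearing missing (180).
Sum: 200 + 360 + 567 + 180 = 1307.

1307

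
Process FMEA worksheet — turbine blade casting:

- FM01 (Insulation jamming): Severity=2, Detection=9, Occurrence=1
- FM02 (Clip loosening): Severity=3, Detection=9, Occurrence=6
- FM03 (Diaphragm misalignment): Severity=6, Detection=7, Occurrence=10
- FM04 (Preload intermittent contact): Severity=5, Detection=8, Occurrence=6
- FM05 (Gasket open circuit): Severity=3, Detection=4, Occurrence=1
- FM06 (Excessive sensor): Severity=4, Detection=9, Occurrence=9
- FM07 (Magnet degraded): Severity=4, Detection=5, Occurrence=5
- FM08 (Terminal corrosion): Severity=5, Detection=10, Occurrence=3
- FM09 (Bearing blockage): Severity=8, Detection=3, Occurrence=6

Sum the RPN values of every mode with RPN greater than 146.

RPN = Severity × Occurrence × Detection:
  FM01: 2 × 1 × 9 = 18
  FM02: 3 × 6 × 9 = 162
  FM03: 6 × 10 × 7 = 420
  FM04: 5 × 6 × 8 = 240
  FM05: 3 × 1 × 4 = 12
  FM06: 4 × 9 × 9 = 324
  FM07: 4 × 5 × 5 = 100
  FM08: 5 × 3 × 10 = 150
  FM09: 8 × 6 × 3 = 144
RPN > 146: FM02 (162), FM03 (420), FM04 (240), FM06 (324), FM08 (150).
Sum: 162 + 420 + 240 + 324 + 150 = 1296.

1296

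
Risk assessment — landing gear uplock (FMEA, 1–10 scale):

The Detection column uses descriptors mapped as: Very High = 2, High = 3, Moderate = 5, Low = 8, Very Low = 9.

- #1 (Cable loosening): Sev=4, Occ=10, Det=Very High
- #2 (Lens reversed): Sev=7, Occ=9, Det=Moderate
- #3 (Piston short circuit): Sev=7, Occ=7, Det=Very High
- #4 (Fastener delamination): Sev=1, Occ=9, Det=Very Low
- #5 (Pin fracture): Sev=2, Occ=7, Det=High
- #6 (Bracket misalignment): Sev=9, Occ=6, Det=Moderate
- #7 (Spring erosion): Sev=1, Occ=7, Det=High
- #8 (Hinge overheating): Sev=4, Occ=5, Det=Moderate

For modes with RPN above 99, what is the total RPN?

RPN = Severity × Occurrence × Detection:
  #1: 4 × 10 × 2 = 80
  #2: 7 × 9 × 5 = 315
  #3: 7 × 7 × 2 = 98
  #4: 1 × 9 × 9 = 81
  #5: 2 × 7 × 3 = 42
  #6: 9 × 6 × 5 = 270
  #7: 1 × 7 × 3 = 21
  #8: 4 × 5 × 5 = 100
RPN > 99: #2 (315), #6 (270), #8 (100).
Sum: 315 + 270 + 100 = 685.

685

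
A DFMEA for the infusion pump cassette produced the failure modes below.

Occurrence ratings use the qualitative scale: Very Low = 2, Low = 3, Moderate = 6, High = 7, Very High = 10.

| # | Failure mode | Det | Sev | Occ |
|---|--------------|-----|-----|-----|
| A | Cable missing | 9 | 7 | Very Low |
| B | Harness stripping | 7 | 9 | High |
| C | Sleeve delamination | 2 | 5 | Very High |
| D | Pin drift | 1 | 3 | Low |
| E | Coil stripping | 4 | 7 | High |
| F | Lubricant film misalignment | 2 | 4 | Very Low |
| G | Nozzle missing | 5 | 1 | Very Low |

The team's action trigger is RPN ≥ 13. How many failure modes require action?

RPN = Severity × Occurrence × Detection:
  A: 7 × 2 × 9 = 126
  B: 9 × 7 × 7 = 441
  C: 5 × 10 × 2 = 100
  D: 3 × 3 × 1 = 9
  E: 7 × 7 × 4 = 196
  F: 4 × 2 × 2 = 16
  G: 1 × 2 × 5 = 10
Modes with RPN ≥ 13: A (126), B (441), C (100), E (196), F (16) → 5.

5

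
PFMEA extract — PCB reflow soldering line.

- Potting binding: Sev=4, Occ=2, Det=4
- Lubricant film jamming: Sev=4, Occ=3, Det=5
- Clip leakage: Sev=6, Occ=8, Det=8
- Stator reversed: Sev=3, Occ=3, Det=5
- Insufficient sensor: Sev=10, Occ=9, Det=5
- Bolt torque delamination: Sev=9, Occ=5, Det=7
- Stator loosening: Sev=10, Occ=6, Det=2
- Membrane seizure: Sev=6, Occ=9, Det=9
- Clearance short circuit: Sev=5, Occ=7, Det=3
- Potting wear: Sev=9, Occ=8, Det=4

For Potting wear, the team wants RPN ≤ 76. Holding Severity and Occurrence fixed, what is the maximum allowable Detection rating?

1

Potting wear: S=9, O=8, D=4 → current RPN = 288.
Fixed product = 72. Need 72 × D ≤ 76, so D ≤ 76/72 = 1.06.
Maximum integer Detection rating = 1 (gives RPN 72; D=2 would give 144 > 76).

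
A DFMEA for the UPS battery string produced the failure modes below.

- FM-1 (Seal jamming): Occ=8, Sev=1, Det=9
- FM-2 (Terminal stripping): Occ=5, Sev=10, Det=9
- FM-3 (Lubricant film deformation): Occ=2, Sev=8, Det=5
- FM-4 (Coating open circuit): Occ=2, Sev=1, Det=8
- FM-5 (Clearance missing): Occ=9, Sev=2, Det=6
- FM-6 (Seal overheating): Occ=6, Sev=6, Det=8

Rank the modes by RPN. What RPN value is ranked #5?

72

RPN = Severity × Occurrence × Detection:
  FM-1: 1 × 8 × 9 = 72
  FM-2: 10 × 5 × 9 = 450
  FM-3: 8 × 2 × 5 = 80
  FM-4: 1 × 2 × 8 = 16
  FM-5: 2 × 9 × 6 = 108
  FM-6: 6 × 6 × 8 = 288
Sorted descending: 450, 288, 108, 80, 72, 16.
The fifth-highest RPN is 72 (FM-1).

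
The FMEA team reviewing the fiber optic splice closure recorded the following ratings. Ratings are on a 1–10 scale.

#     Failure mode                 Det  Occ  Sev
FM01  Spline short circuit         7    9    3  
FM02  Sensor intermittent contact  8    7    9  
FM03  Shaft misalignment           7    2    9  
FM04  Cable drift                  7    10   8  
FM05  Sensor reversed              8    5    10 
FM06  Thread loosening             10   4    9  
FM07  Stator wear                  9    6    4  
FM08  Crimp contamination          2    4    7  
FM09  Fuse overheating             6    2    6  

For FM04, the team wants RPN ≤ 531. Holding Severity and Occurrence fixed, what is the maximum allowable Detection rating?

6

FM04: S=8, O=10, D=7 → current RPN = 560.
Fixed product = 80. Need 80 × D ≤ 531, so D ≤ 531/80 = 6.64.
Maximum integer Detection rating = 6 (gives RPN 480; D=7 would give 560 > 531).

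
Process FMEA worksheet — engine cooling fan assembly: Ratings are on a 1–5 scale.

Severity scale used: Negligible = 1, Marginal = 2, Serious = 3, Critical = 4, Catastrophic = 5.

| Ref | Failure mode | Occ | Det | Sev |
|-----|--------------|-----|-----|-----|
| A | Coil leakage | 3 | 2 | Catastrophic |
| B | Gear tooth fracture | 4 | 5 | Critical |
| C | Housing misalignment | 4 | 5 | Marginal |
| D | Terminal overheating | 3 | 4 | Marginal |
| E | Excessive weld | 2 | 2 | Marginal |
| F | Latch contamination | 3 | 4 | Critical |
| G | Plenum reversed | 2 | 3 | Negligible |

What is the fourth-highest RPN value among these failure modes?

30

RPN = Severity × Occurrence × Detection:
  A: 5 × 3 × 2 = 30
  B: 4 × 4 × 5 = 80
  C: 2 × 4 × 5 = 40
  D: 2 × 3 × 4 = 24
  E: 2 × 2 × 2 = 8
  F: 4 × 3 × 4 = 48
  G: 1 × 2 × 3 = 6
Sorted descending: 80, 48, 40, 30, 24, 8, 6.
The fourth-highest RPN is 30 (A).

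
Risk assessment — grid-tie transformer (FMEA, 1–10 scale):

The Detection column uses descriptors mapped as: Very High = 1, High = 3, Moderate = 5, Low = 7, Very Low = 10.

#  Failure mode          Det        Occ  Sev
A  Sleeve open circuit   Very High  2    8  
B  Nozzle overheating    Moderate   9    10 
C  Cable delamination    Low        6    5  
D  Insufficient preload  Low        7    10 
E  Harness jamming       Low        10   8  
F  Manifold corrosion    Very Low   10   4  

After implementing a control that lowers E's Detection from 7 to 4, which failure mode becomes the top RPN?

RPN = Severity × Occurrence × Detection:
  A: 8 × 2 × 1 = 16
  B: 10 × 9 × 5 = 450
  C: 5 × 6 × 7 = 210
  D: 10 × 7 × 7 = 490
  E: 8 × 10 × 7 = 560
  F: 4 × 10 × 10 = 400
After action: E → 8 × 10 × 4 = 320.
Revised RPNs: D=490, B=450, F=400, E=320, C=210, A=16.
Highest is now D (490).

D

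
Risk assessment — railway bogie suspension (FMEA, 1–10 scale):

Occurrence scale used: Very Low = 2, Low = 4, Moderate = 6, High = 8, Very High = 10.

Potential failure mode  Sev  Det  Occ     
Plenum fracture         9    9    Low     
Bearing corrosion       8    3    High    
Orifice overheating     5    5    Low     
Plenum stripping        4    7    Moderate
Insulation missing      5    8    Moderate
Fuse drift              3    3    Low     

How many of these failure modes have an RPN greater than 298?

RPN = Severity × Occurrence × Detection:
  Plenum fracture: 9 × 4 × 9 = 324
  Bearing corrosion: 8 × 8 × 3 = 192
  Orifice overheating: 5 × 4 × 5 = 100
  Plenum stripping: 4 × 6 × 7 = 168
  Insulation missing: 5 × 6 × 8 = 240
  Fuse drift: 3 × 4 × 3 = 36
Modes with RPN > 298: Plenum fracture (324) → 1.

1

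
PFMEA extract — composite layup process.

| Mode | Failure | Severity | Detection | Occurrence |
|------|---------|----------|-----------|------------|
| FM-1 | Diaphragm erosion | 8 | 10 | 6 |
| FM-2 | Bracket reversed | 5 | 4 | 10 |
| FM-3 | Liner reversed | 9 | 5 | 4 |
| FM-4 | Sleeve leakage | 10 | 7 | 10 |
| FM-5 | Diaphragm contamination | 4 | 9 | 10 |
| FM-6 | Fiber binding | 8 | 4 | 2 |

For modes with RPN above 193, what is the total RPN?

1740

RPN = Severity × Occurrence × Detection:
  FM-1: 8 × 6 × 10 = 480
  FM-2: 5 × 10 × 4 = 200
  FM-3: 9 × 4 × 5 = 180
  FM-4: 10 × 10 × 7 = 700
  FM-5: 4 × 10 × 9 = 360
  FM-6: 8 × 2 × 4 = 64
RPN > 193: FM-1 (480), FM-2 (200), FM-4 (700), FM-5 (360).
Sum: 480 + 200 + 700 + 360 = 1740.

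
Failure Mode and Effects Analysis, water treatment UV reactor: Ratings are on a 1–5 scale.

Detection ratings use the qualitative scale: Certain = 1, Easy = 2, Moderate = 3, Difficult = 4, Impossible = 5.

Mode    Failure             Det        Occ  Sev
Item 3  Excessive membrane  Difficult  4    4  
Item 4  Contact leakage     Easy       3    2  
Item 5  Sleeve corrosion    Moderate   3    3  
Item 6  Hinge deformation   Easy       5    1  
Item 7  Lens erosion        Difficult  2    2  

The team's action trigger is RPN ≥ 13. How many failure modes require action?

RPN = Severity × Occurrence × Detection:
  Item 3: 4 × 4 × 4 = 64
  Item 4: 2 × 3 × 2 = 12
  Item 5: 3 × 3 × 3 = 27
  Item 6: 1 × 5 × 2 = 10
  Item 7: 2 × 2 × 4 = 16
Modes with RPN ≥ 13: Item 3 (64), Item 5 (27), Item 7 (16) → 3.

3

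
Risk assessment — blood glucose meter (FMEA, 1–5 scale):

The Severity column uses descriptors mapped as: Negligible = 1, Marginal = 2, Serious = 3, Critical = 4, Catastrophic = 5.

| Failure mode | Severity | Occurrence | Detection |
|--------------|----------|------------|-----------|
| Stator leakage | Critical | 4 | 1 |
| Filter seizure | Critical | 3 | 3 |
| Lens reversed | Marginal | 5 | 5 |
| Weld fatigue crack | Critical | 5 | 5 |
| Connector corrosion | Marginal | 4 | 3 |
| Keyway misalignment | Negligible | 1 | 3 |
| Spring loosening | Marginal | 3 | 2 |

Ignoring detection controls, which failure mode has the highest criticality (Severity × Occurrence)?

Criticality = Severity × Occurrence:
  Stator leakage: 4 × 4 = 16
  Filter seizure: 4 × 3 = 12
  Lens reversed: 2 × 5 = 10
  Weld fatigue crack: 4 × 5 = 20
  Connector corrosion: 2 × 4 = 8
  Keyway misalignment: 1 × 1 = 1
  Spring loosening: 2 × 3 = 6
Highest criticality is 20 → Weld fatigue crack.

Weld fatigue crack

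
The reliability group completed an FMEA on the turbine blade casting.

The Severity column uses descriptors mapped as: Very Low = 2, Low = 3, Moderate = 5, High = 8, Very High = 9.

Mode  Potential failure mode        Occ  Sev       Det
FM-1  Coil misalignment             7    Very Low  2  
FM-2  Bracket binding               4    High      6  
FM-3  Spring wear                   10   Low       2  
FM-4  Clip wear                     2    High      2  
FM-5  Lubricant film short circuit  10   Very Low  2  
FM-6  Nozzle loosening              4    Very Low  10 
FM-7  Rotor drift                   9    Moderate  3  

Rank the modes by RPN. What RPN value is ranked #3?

RPN = Severity × Occurrence × Detection:
  FM-1: 2 × 7 × 2 = 28
  FM-2: 8 × 4 × 6 = 192
  FM-3: 3 × 10 × 2 = 60
  FM-4: 8 × 2 × 2 = 32
  FM-5: 2 × 10 × 2 = 40
  FM-6: 2 × 4 × 10 = 80
  FM-7: 5 × 9 × 3 = 135
Sorted descending: 192, 135, 80, 60, 40, 32, 28.
The third-highest RPN is 80 (FM-6).

80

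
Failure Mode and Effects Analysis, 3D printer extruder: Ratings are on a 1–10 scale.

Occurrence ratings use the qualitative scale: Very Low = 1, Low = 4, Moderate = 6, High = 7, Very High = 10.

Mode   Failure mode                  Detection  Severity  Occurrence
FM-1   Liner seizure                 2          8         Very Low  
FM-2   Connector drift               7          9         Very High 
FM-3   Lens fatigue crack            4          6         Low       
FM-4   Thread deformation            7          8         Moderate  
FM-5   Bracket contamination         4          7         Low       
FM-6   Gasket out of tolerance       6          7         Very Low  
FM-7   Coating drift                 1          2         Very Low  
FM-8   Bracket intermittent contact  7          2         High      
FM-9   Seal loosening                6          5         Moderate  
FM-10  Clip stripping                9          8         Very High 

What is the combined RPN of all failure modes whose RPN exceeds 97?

RPN = Severity × Occurrence × Detection:
  FM-1: 8 × 1 × 2 = 16
  FM-2: 9 × 10 × 7 = 630
  FM-3: 6 × 4 × 4 = 96
  FM-4: 8 × 6 × 7 = 336
  FM-5: 7 × 4 × 4 = 112
  FM-6: 7 × 1 × 6 = 42
  FM-7: 2 × 1 × 1 = 2
  FM-8: 2 × 7 × 7 = 98
  FM-9: 5 × 6 × 6 = 180
  FM-10: 8 × 10 × 9 = 720
RPN > 97: FM-2 (630), FM-4 (336), FM-5 (112), FM-8 (98), FM-9 (180), FM-10 (720).
Sum: 630 + 336 + 112 + 98 + 180 + 720 = 2076.

2076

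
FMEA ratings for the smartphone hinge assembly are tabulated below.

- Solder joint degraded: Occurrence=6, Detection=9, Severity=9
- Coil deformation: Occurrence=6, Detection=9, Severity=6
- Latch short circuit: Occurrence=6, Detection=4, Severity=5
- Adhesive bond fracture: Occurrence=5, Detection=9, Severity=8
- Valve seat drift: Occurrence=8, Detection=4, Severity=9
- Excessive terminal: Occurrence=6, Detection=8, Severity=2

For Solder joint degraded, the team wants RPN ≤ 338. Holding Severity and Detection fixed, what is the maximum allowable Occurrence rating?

Solder joint degraded: S=9, O=6, D=9 → current RPN = 486.
Fixed product = 81. Need 81 × O ≤ 338, so O ≤ 338/81 = 4.17.
Maximum integer Occurrence rating = 4 (gives RPN 324; O=5 would give 405 > 338).

4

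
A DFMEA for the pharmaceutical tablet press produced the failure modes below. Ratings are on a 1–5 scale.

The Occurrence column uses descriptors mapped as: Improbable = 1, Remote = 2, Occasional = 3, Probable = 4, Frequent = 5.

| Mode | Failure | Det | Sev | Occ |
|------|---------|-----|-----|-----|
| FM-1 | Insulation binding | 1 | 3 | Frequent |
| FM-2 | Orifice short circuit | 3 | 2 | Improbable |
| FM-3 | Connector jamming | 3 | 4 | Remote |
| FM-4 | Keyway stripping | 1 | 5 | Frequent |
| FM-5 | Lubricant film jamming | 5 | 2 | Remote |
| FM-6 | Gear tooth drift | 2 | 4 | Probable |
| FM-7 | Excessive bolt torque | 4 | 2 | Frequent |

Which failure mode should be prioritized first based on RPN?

FM-7

RPN = Severity × Occurrence × Detection:
  FM-1: 3 × 5 × 1 = 15
  FM-2: 2 × 1 × 3 = 6
  FM-3: 4 × 2 × 3 = 24
  FM-4: 5 × 5 × 1 = 25
  FM-5: 2 × 2 × 5 = 20
  FM-6: 4 × 4 × 2 = 32
  FM-7: 2 × 5 × 4 = 40
Highest RPN is 40 → FM-7.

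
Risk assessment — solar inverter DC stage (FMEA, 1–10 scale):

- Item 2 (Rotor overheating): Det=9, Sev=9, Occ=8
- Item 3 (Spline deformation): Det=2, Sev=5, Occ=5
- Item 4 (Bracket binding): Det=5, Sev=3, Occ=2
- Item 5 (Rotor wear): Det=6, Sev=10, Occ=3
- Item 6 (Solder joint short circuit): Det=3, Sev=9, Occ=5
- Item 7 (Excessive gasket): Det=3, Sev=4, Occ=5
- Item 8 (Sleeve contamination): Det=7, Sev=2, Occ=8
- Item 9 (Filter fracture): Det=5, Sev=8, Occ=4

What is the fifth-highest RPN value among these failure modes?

112

RPN = Severity × Occurrence × Detection:
  Item 2: 9 × 8 × 9 = 648
  Item 3: 5 × 5 × 2 = 50
  Item 4: 3 × 2 × 5 = 30
  Item 5: 10 × 3 × 6 = 180
  Item 6: 9 × 5 × 3 = 135
  Item 7: 4 × 5 × 3 = 60
  Item 8: 2 × 8 × 7 = 112
  Item 9: 8 × 4 × 5 = 160
Sorted descending: 648, 180, 160, 135, 112, 60, 50, 30.
The fifth-highest RPN is 112 (Item 8).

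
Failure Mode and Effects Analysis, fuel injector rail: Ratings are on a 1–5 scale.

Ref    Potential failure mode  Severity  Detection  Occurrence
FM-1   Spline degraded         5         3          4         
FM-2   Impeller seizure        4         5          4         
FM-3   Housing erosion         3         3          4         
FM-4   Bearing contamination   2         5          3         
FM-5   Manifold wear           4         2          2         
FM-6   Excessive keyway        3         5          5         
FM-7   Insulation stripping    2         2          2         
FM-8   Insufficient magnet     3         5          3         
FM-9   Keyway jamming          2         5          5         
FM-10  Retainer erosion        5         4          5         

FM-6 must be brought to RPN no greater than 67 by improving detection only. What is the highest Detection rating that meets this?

4

FM-6: S=3, O=5, D=5 → current RPN = 75.
Fixed product = 15. Need 15 × D ≤ 67, so D ≤ 67/15 = 4.47.
Maximum integer Detection rating = 4 (gives RPN 60; D=5 would give 75 > 67).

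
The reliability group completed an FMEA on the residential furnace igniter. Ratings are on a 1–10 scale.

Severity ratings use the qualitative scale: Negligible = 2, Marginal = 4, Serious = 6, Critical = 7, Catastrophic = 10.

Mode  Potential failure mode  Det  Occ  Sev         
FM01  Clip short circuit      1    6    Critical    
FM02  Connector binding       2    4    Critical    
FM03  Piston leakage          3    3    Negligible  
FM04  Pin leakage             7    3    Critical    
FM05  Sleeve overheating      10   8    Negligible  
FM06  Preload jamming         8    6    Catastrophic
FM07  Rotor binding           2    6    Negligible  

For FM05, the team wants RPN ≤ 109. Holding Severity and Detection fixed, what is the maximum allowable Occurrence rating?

5

FM05: S=2, O=8, D=10 → current RPN = 160.
Fixed product = 20. Need 20 × O ≤ 109, so O ≤ 109/20 = 5.45.
Maximum integer Occurrence rating = 5 (gives RPN 100; O=6 would give 120 > 109).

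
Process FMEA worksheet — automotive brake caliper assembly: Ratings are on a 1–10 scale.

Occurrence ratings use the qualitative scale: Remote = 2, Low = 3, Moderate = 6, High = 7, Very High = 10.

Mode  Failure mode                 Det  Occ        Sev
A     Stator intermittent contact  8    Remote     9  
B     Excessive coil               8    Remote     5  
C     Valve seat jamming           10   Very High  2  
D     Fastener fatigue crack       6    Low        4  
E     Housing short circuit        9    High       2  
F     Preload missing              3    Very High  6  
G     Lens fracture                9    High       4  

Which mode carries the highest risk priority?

G

RPN = Severity × Occurrence × Detection:
  A: 9 × 2 × 8 = 144
  B: 5 × 2 × 8 = 80
  C: 2 × 10 × 10 = 200
  D: 4 × 3 × 6 = 72
  E: 2 × 7 × 9 = 126
  F: 6 × 10 × 3 = 180
  G: 4 × 7 × 9 = 252
Highest RPN is 252 → G.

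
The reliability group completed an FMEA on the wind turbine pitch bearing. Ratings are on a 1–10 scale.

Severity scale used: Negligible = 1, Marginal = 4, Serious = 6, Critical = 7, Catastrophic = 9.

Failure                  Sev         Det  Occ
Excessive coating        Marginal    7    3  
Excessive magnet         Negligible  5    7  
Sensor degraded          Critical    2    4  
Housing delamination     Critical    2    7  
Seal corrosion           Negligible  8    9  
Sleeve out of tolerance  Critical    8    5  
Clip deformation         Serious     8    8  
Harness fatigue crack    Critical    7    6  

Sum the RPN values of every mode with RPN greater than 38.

RPN = Severity × Occurrence × Detection:
  Excessive coating: 4 × 3 × 7 = 84
  Excessive magnet: 1 × 7 × 5 = 35
  Sensor degraded: 7 × 4 × 2 = 56
  Housing delamination: 7 × 7 × 2 = 98
  Seal corrosion: 1 × 9 × 8 = 72
  Sleeve out of tolerance: 7 × 5 × 8 = 280
  Clip deformation: 6 × 8 × 8 = 384
  Harness fatigue crack: 7 × 6 × 7 = 294
RPN > 38: Excessive coating (84), Sensor degraded (56), Housing delamination (98), Seal corrosion (72), Sleeve out of tolerance (280), Clip deformation (384), Harness fatigue crack (294).
Sum: 84 + 56 + 98 + 72 + 280 + 384 + 294 = 1268.

1268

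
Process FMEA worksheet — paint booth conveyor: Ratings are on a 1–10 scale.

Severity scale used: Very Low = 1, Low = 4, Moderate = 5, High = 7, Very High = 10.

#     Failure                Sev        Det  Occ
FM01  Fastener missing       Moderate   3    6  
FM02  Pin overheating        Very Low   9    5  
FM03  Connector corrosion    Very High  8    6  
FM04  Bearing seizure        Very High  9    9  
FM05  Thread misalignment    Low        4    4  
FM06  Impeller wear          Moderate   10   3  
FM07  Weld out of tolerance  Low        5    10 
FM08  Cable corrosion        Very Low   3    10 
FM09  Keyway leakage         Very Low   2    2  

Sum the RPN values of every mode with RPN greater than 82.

RPN = Severity × Occurrence × Detection:
  FM01: 5 × 6 × 3 = 90
  FM02: 1 × 5 × 9 = 45
  FM03: 10 × 6 × 8 = 480
  FM04: 10 × 9 × 9 = 810
  FM05: 4 × 4 × 4 = 64
  FM06: 5 × 3 × 10 = 150
  FM07: 4 × 10 × 5 = 200
  FM08: 1 × 10 × 3 = 30
  FM09: 1 × 2 × 2 = 4
RPN > 82: FM01 (90), FM03 (480), FM04 (810), FM06 (150), FM07 (200).
Sum: 90 + 480 + 810 + 150 + 200 = 1730.

1730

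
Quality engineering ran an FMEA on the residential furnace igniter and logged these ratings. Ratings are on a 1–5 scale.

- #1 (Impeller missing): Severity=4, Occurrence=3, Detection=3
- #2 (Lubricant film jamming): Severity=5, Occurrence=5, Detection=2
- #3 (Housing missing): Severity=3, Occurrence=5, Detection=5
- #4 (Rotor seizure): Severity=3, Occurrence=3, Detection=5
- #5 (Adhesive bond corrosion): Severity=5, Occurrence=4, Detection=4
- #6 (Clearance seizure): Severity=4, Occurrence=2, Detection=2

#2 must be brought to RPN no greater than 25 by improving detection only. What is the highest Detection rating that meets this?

1

#2: S=5, O=5, D=2 → current RPN = 50.
Fixed product = 25. Need 25 × D ≤ 25, so D ≤ 25/25 = 1.00.
Maximum integer Detection rating = 1 (gives RPN 25; D=2 would give 50 > 25).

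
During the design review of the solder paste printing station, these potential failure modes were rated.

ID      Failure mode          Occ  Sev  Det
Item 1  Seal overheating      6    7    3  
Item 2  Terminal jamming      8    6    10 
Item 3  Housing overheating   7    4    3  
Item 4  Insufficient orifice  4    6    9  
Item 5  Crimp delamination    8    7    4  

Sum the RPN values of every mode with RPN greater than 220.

RPN = Severity × Occurrence × Detection:
  Item 1: 7 × 6 × 3 = 126
  Item 2: 6 × 8 × 10 = 480
  Item 3: 4 × 7 × 3 = 84
  Item 4: 6 × 4 × 9 = 216
  Item 5: 7 × 8 × 4 = 224
RPN > 220: Item 2 (480), Item 5 (224).
Sum: 480 + 224 = 704.

704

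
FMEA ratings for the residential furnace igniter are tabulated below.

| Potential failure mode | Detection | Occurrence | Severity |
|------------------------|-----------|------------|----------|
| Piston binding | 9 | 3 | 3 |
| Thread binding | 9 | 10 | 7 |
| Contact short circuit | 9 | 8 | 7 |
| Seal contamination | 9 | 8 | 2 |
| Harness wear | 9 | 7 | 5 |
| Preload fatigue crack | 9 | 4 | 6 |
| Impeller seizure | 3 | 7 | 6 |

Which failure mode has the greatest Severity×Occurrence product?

Thread binding

Criticality = Severity × Occurrence:
  Piston binding: 3 × 3 = 9
  Thread binding: 7 × 10 = 70
  Contact short circuit: 7 × 8 = 56
  Seal contamination: 2 × 8 = 16
  Harness wear: 5 × 7 = 35
  Preload fatigue crack: 6 × 4 = 24
  Impeller seizure: 6 × 7 = 42
Highest criticality is 70 → Thread binding.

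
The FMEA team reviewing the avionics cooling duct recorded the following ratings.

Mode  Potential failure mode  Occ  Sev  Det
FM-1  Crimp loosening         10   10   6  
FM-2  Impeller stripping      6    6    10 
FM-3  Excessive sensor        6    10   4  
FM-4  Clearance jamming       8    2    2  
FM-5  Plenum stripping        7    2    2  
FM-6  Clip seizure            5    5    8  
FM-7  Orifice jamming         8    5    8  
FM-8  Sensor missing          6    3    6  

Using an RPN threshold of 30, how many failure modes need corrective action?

RPN = Severity × Occurrence × Detection:
  FM-1: 10 × 10 × 6 = 600
  FM-2: 6 × 6 × 10 = 360
  FM-3: 10 × 6 × 4 = 240
  FM-4: 2 × 8 × 2 = 32
  FM-5: 2 × 7 × 2 = 28
  FM-6: 5 × 5 × 8 = 200
  FM-7: 5 × 8 × 8 = 320
  FM-8: 3 × 6 × 6 = 108
Modes with RPN ≥ 30: FM-1 (600), FM-2 (360), FM-3 (240), FM-4 (32), FM-6 (200), FM-7 (320), FM-8 (108) → 7.

7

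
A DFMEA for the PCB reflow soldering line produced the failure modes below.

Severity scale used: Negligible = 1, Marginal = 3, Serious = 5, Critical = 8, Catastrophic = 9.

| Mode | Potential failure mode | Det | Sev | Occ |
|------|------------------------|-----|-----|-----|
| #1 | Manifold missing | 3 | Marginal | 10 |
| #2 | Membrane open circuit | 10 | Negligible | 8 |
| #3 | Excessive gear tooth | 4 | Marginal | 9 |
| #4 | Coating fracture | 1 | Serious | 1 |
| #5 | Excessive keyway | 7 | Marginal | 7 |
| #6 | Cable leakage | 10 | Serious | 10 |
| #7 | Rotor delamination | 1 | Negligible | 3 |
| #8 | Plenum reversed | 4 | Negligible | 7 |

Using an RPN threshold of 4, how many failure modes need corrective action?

7

RPN = Severity × Occurrence × Detection:
  #1: 3 × 10 × 3 = 90
  #2: 1 × 8 × 10 = 80
  #3: 3 × 9 × 4 = 108
  #4: 5 × 1 × 1 = 5
  #5: 3 × 7 × 7 = 147
  #6: 5 × 10 × 10 = 500
  #7: 1 × 3 × 1 = 3
  #8: 1 × 7 × 4 = 28
Modes with RPN ≥ 4: #1 (90), #2 (80), #3 (108), #4 (5), #5 (147), #6 (500), #8 (28) → 7.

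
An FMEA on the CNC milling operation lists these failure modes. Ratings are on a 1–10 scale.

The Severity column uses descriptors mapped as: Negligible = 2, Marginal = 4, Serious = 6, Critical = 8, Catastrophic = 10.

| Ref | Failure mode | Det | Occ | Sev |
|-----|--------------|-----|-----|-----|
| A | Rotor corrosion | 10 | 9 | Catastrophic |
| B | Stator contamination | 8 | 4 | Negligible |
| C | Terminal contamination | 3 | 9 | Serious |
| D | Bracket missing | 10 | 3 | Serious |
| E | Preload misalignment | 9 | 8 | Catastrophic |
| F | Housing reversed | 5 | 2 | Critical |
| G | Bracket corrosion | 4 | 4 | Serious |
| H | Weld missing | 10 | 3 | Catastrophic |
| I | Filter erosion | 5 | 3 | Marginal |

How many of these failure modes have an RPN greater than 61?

RPN = Severity × Occurrence × Detection:
  A: 10 × 9 × 10 = 900
  B: 2 × 4 × 8 = 64
  C: 6 × 9 × 3 = 162
  D: 6 × 3 × 10 = 180
  E: 10 × 8 × 9 = 720
  F: 8 × 2 × 5 = 80
  G: 6 × 4 × 4 = 96
  H: 10 × 3 × 10 = 300
  I: 4 × 3 × 5 = 60
Modes with RPN > 61: A (900), B (64), C (162), D (180), E (720), F (80), G (96), H (300) → 8.

8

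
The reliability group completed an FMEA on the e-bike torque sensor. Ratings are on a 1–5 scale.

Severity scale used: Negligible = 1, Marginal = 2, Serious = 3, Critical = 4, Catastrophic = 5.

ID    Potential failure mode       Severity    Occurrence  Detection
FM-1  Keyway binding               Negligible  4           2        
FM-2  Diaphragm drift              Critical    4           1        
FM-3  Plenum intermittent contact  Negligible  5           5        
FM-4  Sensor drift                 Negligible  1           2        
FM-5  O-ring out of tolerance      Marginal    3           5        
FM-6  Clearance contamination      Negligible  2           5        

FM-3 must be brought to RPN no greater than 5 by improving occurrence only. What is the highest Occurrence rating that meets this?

1

FM-3: S=1, O=5, D=5 → current RPN = 25.
Fixed product = 5. Need 5 × O ≤ 5, so O ≤ 5/5 = 1.00.
Maximum integer Occurrence rating = 1 (gives RPN 5; O=2 would give 10 > 5).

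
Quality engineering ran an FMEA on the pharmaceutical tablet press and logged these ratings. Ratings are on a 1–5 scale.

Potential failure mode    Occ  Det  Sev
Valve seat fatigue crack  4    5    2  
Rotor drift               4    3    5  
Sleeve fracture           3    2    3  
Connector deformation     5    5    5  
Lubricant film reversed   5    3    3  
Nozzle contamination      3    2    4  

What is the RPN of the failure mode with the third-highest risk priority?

45

RPN = Severity × Occurrence × Detection:
  Valve seat fatigue crack: 2 × 4 × 5 = 40
  Rotor drift: 5 × 4 × 3 = 60
  Sleeve fracture: 3 × 3 × 2 = 18
  Connector deformation: 5 × 5 × 5 = 125
  Lubricant film reversed: 3 × 5 × 3 = 45
  Nozzle contamination: 4 × 3 × 2 = 24
Sorted descending: 125, 60, 45, 40, 24, 18.
The third-highest RPN is 45 (Lubricant film reversed).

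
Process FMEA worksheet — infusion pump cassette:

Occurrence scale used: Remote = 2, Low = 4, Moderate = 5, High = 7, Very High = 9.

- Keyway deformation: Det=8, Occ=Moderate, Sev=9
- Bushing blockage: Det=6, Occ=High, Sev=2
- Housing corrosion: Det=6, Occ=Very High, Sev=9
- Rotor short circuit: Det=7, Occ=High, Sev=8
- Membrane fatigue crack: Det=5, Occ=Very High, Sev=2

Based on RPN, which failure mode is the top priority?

Housing corrosion

RPN = Severity × Occurrence × Detection:
  Keyway deformation: 9 × 5 × 8 = 360
  Bushing blockage: 2 × 7 × 6 = 84
  Housing corrosion: 9 × 9 × 6 = 486
  Rotor short circuit: 8 × 7 × 7 = 392
  Membrane fatigue crack: 2 × 9 × 5 = 90
Highest RPN is 486 → Housing corrosion.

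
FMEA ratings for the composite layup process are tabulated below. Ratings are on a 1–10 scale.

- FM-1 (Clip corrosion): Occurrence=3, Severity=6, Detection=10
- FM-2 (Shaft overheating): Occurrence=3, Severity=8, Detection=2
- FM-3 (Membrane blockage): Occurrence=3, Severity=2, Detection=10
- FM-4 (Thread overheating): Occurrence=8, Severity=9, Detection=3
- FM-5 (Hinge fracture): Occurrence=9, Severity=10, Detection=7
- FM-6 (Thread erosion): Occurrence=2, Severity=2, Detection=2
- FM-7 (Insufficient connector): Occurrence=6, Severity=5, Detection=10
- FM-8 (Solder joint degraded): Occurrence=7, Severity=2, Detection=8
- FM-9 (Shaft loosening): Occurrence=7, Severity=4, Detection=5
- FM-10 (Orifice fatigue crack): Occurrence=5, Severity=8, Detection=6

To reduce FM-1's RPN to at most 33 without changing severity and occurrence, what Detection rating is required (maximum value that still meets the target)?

1

FM-1: S=6, O=3, D=10 → current RPN = 180.
Fixed product = 18. Need 18 × D ≤ 33, so D ≤ 33/18 = 1.83.
Maximum integer Detection rating = 1 (gives RPN 18; D=2 would give 36 > 33).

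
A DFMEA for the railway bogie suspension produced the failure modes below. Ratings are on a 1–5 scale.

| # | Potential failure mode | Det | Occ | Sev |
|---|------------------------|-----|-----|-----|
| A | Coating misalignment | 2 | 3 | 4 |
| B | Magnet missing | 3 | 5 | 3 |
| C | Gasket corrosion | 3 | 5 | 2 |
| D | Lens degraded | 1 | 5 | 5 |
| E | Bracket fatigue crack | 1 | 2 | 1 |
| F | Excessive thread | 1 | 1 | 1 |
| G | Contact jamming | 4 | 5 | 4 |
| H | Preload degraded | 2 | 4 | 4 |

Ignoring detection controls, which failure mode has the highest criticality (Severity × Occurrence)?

D

Criticality = Severity × Occurrence:
  A: 4 × 3 = 12
  B: 3 × 5 = 15
  C: 2 × 5 = 10
  D: 5 × 5 = 25
  E: 1 × 2 = 2
  F: 1 × 1 = 1
  G: 4 × 5 = 20
  H: 4 × 4 = 16
Highest criticality is 25 → D.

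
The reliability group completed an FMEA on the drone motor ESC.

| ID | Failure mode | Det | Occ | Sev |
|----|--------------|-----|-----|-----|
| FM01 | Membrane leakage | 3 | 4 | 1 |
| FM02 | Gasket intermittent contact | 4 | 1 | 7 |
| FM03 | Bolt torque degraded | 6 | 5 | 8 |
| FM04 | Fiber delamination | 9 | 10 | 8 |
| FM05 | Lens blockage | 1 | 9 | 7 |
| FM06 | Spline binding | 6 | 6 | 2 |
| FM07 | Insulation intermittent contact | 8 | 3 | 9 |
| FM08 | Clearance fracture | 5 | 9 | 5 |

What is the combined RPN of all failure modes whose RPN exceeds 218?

1185

RPN = Severity × Occurrence × Detection:
  FM01: 1 × 4 × 3 = 12
  FM02: 7 × 1 × 4 = 28
  FM03: 8 × 5 × 6 = 240
  FM04: 8 × 10 × 9 = 720
  FM05: 7 × 9 × 1 = 63
  FM06: 2 × 6 × 6 = 72
  FM07: 9 × 3 × 8 = 216
  FM08: 5 × 9 × 5 = 225
RPN > 218: FM03 (240), FM04 (720), FM08 (225).
Sum: 240 + 720 + 225 = 1185.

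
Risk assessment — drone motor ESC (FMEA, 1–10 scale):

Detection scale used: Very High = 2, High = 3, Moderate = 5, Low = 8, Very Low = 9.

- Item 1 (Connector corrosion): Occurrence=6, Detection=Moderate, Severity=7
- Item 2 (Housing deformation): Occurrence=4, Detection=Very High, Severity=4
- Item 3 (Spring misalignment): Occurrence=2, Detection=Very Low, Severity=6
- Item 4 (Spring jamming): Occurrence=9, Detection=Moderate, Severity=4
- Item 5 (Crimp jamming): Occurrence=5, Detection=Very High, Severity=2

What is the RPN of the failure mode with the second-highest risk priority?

RPN = Severity × Occurrence × Detection:
  Item 1: 7 × 6 × 5 = 210
  Item 2: 4 × 4 × 2 = 32
  Item 3: 6 × 2 × 9 = 108
  Item 4: 4 × 9 × 5 = 180
  Item 5: 2 × 5 × 2 = 20
Sorted descending: 210, 180, 108, 32, 20.
The second-highest RPN is 180 (Item 4).

180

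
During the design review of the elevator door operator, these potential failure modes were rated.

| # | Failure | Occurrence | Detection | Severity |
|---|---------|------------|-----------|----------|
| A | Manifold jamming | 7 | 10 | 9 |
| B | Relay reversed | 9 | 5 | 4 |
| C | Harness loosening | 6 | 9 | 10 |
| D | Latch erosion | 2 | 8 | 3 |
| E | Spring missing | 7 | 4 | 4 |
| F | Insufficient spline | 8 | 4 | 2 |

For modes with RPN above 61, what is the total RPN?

RPN = Severity × Occurrence × Detection:
  A: 9 × 7 × 10 = 630
  B: 4 × 9 × 5 = 180
  C: 10 × 6 × 9 = 540
  D: 3 × 2 × 8 = 48
  E: 4 × 7 × 4 = 112
  F: 2 × 8 × 4 = 64
RPN > 61: A (630), B (180), C (540), E (112), F (64).
Sum: 630 + 180 + 540 + 112 + 64 = 1526.

1526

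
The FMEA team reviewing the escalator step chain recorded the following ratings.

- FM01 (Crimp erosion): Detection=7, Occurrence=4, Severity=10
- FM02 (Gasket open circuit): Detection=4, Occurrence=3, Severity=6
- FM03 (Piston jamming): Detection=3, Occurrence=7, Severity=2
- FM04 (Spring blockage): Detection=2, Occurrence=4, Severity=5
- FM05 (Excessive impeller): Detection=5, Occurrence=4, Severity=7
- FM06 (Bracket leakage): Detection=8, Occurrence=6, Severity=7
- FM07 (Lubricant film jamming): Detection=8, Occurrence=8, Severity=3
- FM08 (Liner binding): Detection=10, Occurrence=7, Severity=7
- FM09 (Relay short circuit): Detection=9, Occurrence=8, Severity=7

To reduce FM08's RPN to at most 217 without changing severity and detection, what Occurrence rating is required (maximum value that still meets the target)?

FM08: S=7, O=7, D=10 → current RPN = 490.
Fixed product = 70. Need 70 × O ≤ 217, so O ≤ 217/70 = 3.10.
Maximum integer Occurrence rating = 3 (gives RPN 210; O=4 would give 280 > 217).

3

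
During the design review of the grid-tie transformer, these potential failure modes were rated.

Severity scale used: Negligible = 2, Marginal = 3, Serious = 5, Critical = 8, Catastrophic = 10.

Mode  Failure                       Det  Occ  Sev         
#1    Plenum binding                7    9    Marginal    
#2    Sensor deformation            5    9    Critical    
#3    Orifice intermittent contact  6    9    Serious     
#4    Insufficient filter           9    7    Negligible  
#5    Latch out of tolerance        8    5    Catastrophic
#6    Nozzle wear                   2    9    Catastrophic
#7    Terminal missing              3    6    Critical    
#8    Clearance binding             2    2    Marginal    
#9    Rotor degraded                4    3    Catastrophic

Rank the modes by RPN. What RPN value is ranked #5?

RPN = Severity × Occurrence × Detection:
  #1: 3 × 9 × 7 = 189
  #2: 8 × 9 × 5 = 360
  #3: 5 × 9 × 6 = 270
  #4: 2 × 7 × 9 = 126
  #5: 10 × 5 × 8 = 400
  #6: 10 × 9 × 2 = 180
  #7: 8 × 6 × 3 = 144
  #8: 3 × 2 × 2 = 12
  #9: 10 × 3 × 4 = 120
Sorted descending: 400, 360, 270, 189, 180, 144, 126, 120, 12.
The fifth-highest RPN is 180 (#6).

180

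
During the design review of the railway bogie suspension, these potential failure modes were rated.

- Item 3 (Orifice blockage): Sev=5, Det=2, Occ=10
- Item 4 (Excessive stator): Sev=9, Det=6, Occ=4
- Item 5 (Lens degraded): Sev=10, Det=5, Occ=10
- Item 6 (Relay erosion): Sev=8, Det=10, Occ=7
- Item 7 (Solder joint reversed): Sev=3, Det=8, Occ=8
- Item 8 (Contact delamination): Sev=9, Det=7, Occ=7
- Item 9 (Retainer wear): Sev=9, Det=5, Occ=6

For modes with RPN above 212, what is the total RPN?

1987

RPN = Severity × Occurrence × Detection:
  Item 3: 5 × 10 × 2 = 100
  Item 4: 9 × 4 × 6 = 216
  Item 5: 10 × 10 × 5 = 500
  Item 6: 8 × 7 × 10 = 560
  Item 7: 3 × 8 × 8 = 192
  Item 8: 9 × 7 × 7 = 441
  Item 9: 9 × 6 × 5 = 270
RPN > 212: Item 4 (216), Item 5 (500), Item 6 (560), Item 8 (441), Item 9 (270).
Sum: 216 + 500 + 560 + 441 + 270 = 1987.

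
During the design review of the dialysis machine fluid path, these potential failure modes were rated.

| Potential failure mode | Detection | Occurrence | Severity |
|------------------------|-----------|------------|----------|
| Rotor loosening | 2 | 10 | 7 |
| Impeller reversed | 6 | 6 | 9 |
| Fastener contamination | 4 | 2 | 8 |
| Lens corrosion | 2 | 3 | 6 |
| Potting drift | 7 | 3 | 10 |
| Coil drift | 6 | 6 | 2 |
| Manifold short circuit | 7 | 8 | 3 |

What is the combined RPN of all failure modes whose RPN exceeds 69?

914

RPN = Severity × Occurrence × Detection:
  Rotor loosening: 7 × 10 × 2 = 140
  Impeller reversed: 9 × 6 × 6 = 324
  Fastener contamination: 8 × 2 × 4 = 64
  Lens corrosion: 6 × 3 × 2 = 36
  Potting drift: 10 × 3 × 7 = 210
  Coil drift: 2 × 6 × 6 = 72
  Manifold short circuit: 3 × 8 × 7 = 168
RPN > 69: Rotor loosening (140), Impeller reversed (324), Potting drift (210), Coil drift (72), Manifold short circuit (168).
Sum: 140 + 324 + 210 + 72 + 168 = 914.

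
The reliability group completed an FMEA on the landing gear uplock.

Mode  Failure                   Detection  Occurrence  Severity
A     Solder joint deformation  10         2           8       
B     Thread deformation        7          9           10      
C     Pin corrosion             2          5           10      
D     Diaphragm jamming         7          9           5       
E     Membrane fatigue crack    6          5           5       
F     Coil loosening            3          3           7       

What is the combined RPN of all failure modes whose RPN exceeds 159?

1105

RPN = Severity × Occurrence × Detection:
  A: 8 × 2 × 10 = 160
  B: 10 × 9 × 7 = 630
  C: 10 × 5 × 2 = 100
  D: 5 × 9 × 7 = 315
  E: 5 × 5 × 6 = 150
  F: 7 × 3 × 3 = 63
RPN > 159: A (160), B (630), D (315).
Sum: 160 + 630 + 315 = 1105.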